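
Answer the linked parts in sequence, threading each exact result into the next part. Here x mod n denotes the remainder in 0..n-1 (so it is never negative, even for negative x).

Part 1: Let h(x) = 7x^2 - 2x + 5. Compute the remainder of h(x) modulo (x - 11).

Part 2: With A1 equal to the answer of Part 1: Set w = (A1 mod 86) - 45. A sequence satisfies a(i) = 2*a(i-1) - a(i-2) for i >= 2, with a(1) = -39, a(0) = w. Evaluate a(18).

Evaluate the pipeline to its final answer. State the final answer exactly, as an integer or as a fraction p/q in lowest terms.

Part 1: remainder = value at the root: 7*(11)^2 - 2*(11)^1 + 5 = (847) + (-22) + (5) = 830; answer 830
Part 2: A1 = 830; w = 11; a(2) = 2*(-39) - 1*(11) = -89; iterating: a(2)=-89, a(3)=-139, a(4)=-189, a(5)=-239, a(6)=-289, a(7)=-339, a(8)=-389, a(9)=-439, a(10)=-489, a(11)=-539, a(12)=-589, a(13)=-639, a(14)=-689, a(15)=-739, a(16)=-789, a(17)=-839, a(18)=-889; answer -889

-889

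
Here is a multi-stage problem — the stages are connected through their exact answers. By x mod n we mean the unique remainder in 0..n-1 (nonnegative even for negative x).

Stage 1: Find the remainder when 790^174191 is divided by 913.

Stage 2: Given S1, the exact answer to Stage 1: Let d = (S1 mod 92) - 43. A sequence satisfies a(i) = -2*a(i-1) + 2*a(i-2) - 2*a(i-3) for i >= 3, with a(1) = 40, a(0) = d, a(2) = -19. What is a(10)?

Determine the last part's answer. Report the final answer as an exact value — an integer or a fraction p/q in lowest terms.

Stage 1: squarings mod 913: 790^1=790, 790^2=521, 790^4=280, 790^8=795, 790^16=229, 790^32=400, 790^64=225, 790^128=410, 790^256=108, 790^512=708, 790^1024=27, 790^2048=729, 790^4096=75, 790^8192=147, 790^16384=610, 790^32768=509, 790^65536=702, 790^131072=697; 790^174191 = 790^1 * 790^2 * 790^4 * 790^8 * 790^32 * 790^64 * 790^2048 * 790^8192 * 790^32768 * 790^131072 = 273 (mod 913); answer 273
Stage 2: S1 = 273; d = 46; a(3) = -2*(-19) + 2*(40) - 2*(46) = 26; iterating: a(3)=26, a(4)=-170, a(5)=430, a(6)=-1252, a(7)=3704, a(8)=-10772, a(9)=31456, a(10)=-91864; answer -91864

-91864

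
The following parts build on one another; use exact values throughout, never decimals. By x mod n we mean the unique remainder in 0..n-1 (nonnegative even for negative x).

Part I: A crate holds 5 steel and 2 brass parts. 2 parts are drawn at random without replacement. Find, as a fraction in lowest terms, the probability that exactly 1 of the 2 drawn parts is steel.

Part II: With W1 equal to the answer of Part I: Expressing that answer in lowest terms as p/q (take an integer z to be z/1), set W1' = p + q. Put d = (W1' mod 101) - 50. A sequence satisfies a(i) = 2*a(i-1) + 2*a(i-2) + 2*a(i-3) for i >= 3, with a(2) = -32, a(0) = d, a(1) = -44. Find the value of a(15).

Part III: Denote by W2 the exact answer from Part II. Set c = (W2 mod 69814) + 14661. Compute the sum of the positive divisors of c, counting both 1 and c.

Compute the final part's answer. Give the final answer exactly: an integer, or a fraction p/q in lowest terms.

20288

Part I: total draws C(7,2) = 21; favorable C(5,1)*C(2,1) = 10; P = 10/21; answer 10/21
Part II: W1 = 10/21; threaded value p + q = 31; d = -19; a(3) = 2*(-32) + 2*(-44) + 2*(-19) = -190; iterating: a(3)=-190, a(4)=-532, a(5)=-1508, a(6)=-4460, a(7)=-13000, a(8)=-37936, a(9)=-110792, a(10)=-323456, a(11)=-944368, a(12)=-2757232, a(13)=-8050112, a(14)=-23503424, a(15)=-68621536; answer -68621536
Part III: W2 = -68621536; c = 20287; 20287 is prime, so its only divisors are 1 and 20287; sigma = 1 + 20287 = 20288; answer 20288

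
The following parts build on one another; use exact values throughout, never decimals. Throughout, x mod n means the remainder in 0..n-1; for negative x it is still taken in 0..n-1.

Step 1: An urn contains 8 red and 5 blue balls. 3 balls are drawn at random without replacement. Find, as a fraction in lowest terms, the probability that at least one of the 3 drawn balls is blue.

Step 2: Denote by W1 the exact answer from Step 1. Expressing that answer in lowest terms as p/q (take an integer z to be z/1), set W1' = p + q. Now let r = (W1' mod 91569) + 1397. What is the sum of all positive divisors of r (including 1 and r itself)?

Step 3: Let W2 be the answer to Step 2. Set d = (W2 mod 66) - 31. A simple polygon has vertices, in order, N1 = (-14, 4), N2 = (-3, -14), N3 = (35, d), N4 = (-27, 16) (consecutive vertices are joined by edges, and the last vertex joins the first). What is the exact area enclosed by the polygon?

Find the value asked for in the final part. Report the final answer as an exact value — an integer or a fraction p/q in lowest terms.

459

Step 1: total draws C(13,3) = 286; complement C(8,3) = 56; favorable 286 - 56 = 230; P = 115/143; answer 115/143
Step 2: W1 = 115/143; threaded value p + q = 258; r = 1655; 1655 = 5 * 331; sigma = (1 + 5) * (1 + 331) = 6 * 332 = 1992; answer 1992
Step 3: W2 = 1992; d = -19; cross terms: (-14*-14 - -3*4)=208, (-3*-19 - 35*-14)=547, (35*16 - -27*-19)=47, (-27*4 - -14*16)=116; twice the area = |918| = 918; area = 459; answer 459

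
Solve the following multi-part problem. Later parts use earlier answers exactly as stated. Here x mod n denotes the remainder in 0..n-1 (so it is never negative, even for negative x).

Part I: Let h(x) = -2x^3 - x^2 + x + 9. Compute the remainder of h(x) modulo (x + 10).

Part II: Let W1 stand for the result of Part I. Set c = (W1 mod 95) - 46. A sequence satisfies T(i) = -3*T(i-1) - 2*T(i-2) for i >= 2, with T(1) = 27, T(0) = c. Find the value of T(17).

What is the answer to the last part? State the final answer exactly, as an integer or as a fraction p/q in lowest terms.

9830277

Part I: remainder = value at the root: -2*(-10)^3 - 1*(-10)^2 + 1*(-10)^1 + 9 = (2000) + (-100) + (-10) + (9) = 1899; answer 1899
Part II: W1 = 1899; c = 48; T(2) = -3*(27) - 2*(48) = -177; iterating: T(2)=-177, T(3)=477, T(4)=-1077, T(5)=2277, T(6)=-4677, T(7)=9477, T(8)=-19077, T(9)=38277, T(10)=-76677, T(11)=153477, T(12)=-307077, T(13)=614277, T(14)=-1228677, T(15)=2457477, T(16)=-4915077, T(17)=9830277; answer 9830277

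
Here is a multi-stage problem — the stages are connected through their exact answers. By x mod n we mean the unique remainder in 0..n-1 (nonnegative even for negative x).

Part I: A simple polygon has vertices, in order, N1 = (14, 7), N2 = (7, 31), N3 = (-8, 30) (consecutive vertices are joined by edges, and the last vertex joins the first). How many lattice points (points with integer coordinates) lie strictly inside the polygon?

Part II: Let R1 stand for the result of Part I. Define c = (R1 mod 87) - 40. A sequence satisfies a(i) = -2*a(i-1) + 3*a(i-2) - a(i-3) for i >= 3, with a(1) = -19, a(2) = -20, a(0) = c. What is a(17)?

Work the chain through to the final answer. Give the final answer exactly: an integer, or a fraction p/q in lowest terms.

Part I: cross terms: (14*31 - 7*7)=385, (7*30 - -8*31)=458, (-8*7 - 14*30)=-476; twice the area = |367| = 367; area = 367/2; boundary points = 1 + 1 + 1 = 3; strictly interior points = area - boundary/2 + 1 = 183; answer 183
Part II: R1 = 183; c = -31; a(3) = -2*(-20) + 3*(-19) - 1*(-31) = 14; iterating: a(3)=14, a(4)=-69, a(5)=200, a(6)=-621, a(7)=1911, a(8)=-5885, a(9)=18124, a(10)=-55814, a(11)=171885, a(12)=-529336, a(13)=1630141, a(14)=-5020175, a(15)=15460109, a(16)=-47610884, a(17)=146622270; answer 146622270

146622270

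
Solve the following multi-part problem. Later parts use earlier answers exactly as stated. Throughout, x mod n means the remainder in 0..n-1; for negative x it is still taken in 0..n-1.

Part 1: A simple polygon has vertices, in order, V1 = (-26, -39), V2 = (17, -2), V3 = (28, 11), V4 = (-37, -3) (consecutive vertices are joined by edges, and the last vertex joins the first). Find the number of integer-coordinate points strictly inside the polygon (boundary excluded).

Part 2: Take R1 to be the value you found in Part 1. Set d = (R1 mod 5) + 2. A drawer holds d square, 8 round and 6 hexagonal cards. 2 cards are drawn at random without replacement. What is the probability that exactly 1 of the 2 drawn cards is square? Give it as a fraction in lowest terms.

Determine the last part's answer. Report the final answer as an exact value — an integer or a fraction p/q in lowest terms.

56/153

Part 1: cross terms: (-26*-2 - 17*-39)=715, (17*11 - 28*-2)=243, (28*-3 - -37*11)=323, (-37*-39 - -26*-3)=1365; twice the area = |2646| = 2646; area = 1323; boundary points = 1 + 1 + 1 + 1 = 4; strictly interior points = area - boundary/2 + 1 = 1322; answer 1322
Part 2: R1 = 1322; d = 4; total draws C(18,2) = 153; favorable C(4,1)*C(14,1) = 56; P = 56/153; answer 56/153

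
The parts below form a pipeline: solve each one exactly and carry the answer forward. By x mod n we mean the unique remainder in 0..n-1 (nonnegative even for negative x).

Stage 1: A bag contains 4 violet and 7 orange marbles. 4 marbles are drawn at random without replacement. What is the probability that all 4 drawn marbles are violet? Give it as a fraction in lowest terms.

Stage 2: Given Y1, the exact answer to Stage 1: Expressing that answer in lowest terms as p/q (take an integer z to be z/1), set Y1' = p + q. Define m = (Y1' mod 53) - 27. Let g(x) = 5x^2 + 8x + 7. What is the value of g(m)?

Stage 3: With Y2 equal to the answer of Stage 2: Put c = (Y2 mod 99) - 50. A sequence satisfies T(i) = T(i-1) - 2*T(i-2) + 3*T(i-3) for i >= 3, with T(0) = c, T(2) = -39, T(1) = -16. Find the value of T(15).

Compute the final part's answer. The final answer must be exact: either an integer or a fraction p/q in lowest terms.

Stage 1: total draws C(11,4) = 330; favorable C(4,4) = 1; P = 1/330; answer 1/330
Stage 2: Y1 = 1/330; threaded value p + q = 331; m = -14; 5*(-14)^2 + 8*(-14)^1 + 7 = (980) + (-112) + (7) = 875; answer 875
Stage 3: Y2 = 875; c = 33; T(3) = 1*(-39) - 2*(-16) + 3*(33) = 92; iterating: T(3)=92, T(4)=122, T(5)=-179, T(6)=-147, T(7)=577, T(8)=334, T(9)=-1261, T(10)=-198, T(11)=3326, T(12)=-61, T(13)=-7307, T(14)=2793, T(15)=17224; answer 17224

17224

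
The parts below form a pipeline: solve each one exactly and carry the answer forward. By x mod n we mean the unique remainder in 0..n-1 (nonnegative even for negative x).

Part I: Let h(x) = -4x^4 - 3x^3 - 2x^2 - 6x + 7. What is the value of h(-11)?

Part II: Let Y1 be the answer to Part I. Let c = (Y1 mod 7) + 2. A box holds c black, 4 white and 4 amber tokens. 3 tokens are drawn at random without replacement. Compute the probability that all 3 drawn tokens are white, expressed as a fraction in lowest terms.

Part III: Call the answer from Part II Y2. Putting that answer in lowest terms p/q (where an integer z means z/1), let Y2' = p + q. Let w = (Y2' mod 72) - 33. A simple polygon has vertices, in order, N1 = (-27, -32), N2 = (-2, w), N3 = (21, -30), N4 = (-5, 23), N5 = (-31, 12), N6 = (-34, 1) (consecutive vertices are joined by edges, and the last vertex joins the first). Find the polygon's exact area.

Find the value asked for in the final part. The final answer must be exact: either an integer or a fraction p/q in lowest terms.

1285

Part I: -4*(-11)^4 - 3*(-11)^3 - 2*(-11)^2 - 6*(-11)^1 + 7 = (-58564) + (3993) + (-242) + (66) + (7) = -54740; answer -54740
Part II: Y1 = -54740; c = 2; total draws C(10,3) = 120; favorable C(4,3) = 4; P = 1/30; answer 1/30
Part III: Y2 = 1/30; threaded value p + q = 31; w = -2; cross terms: (-27*-2 - -2*-32)=-10, (-2*-30 - 21*-2)=102, (21*23 - -5*-30)=333, (-5*12 - -31*23)=653, (-31*1 - -34*12)=377, (-34*-32 - -27*1)=1115; twice the area = |2570| = 2570; area = 1285; answer 1285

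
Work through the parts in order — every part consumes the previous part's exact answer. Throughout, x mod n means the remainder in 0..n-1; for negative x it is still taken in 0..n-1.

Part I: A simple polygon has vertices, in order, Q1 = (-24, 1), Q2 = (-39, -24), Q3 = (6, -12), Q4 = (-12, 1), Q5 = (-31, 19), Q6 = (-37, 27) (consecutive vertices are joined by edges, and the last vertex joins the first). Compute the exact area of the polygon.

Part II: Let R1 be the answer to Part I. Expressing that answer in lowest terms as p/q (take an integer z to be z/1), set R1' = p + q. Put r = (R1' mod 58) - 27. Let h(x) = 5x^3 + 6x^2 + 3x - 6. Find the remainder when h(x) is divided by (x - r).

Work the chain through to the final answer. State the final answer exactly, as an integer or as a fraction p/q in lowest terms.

Part I: cross terms: (-24*-24 - -39*1)=615, (-39*-12 - 6*-24)=612, (6*1 - -12*-12)=-138, (-12*19 - -31*1)=-197, (-31*27 - -37*19)=-134, (-37*1 - -24*27)=611; twice the area = |1369| = 1369; area = 1369/2; answer 1369/2
Part II: R1 = 1369/2; threaded value p + q = 1371; r = 10; remainder = value at the root: 5*(10)^3 + 6*(10)^2 + 3*(10)^1 - 6 = (5000) + (600) + (30) + (-6) = 5624; answer 5624

5624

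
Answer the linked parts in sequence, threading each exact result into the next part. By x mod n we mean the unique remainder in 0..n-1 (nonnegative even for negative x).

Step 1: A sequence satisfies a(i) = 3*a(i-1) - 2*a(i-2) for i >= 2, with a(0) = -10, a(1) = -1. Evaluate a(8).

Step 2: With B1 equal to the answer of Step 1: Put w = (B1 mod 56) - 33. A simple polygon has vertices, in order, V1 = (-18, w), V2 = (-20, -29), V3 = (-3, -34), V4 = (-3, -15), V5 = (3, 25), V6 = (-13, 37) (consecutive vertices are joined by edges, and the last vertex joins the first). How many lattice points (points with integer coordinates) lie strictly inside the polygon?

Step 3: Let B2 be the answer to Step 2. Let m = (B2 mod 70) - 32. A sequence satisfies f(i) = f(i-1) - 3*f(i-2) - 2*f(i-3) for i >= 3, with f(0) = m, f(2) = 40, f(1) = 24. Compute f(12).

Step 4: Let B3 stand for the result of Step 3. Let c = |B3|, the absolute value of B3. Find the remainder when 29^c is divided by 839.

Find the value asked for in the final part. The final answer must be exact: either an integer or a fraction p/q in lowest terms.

146

Step 1: a(2) = 3*(-1) - 2*(-10) = 17; iterating: a(2)=17, a(3)=53, a(4)=125, a(5)=269, a(6)=557, a(7)=1133, a(8)=2285; answer 2285
Step 2: B1 = 2285; w = 12; cross terms: (-18*-29 - -20*12)=762, (-20*-34 - -3*-29)=593, (-3*-15 - -3*-34)=-57, (-3*25 - 3*-15)=-30, (3*37 - -13*25)=436, (-13*12 - -18*37)=510; twice the area = |2214| = 2214; area = 1107; boundary points = 1 + 1 + 19 + 2 + 4 + 5 = 32; strictly interior points = area - boundary/2 + 1 = 1092; answer 1092
Step 3: B2 = 1092; m = 10; f(3) = 1*(40) - 3*(24) - 2*(10) = -52; iterating: f(3)=-52, f(4)=-220, f(5)=-144, f(6)=620, f(7)=1492, f(8)=-80, f(9)=-5796, f(10)=-8540, f(11)=9008, f(12)=46220; answer 46220
Step 4: B3 = 46220; c = 46220; squarings mod 839: 29^1=29, 29^2=2, 29^4=4, 29^8=16, 29^16=256, 29^32=94, 29^64=446, 29^128=73, 29^256=295, 29^512=608, 29^1024=504, 29^2048=638, 29^4096=129, 29^8192=700, 29^16384=24, 29^32768=576; 29^46220 = 29^4 * 29^8 * 29^128 * 29^1024 * 29^4096 * 29^8192 * 29^32768 = 146 (mod 839); answer 146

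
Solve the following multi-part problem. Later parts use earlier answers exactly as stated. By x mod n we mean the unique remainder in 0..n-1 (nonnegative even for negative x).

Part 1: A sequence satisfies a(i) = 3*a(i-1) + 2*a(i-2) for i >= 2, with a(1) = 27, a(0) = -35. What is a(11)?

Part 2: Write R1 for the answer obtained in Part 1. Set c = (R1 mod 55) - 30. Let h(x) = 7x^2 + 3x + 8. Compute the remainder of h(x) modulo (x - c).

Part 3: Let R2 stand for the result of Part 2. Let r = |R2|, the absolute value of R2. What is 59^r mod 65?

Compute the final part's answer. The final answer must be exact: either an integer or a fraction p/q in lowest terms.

51

Part 1: a(2) = 3*(27) + 2*(-35) = 11; iterating: a(2)=11, a(3)=87, a(4)=283, a(5)=1023, a(6)=3635, a(7)=12951, a(8)=46123, a(9)=164271, a(10)=585059, a(11)=2083719; answer 2083719
Part 2: R1 = 2083719; c = 14; remainder = value at the root: 7*(14)^2 + 3*(14)^1 + 8 = (1372) + (42) + (8) = 1422; answer 1422
Part 3: R2 = 1422; r = 1422; squarings mod 65: 59^1=59, 59^2=36, 59^4=61, 59^8=16, 59^16=61, 59^32=16, 59^64=61, 59^128=16, 59^256=61, 59^512=16, 59^1024=61; 59^1422 = 59^2 * 59^4 * 59^8 * 59^128 * 59^256 * 59^1024 = 51 (mod 65); answer 51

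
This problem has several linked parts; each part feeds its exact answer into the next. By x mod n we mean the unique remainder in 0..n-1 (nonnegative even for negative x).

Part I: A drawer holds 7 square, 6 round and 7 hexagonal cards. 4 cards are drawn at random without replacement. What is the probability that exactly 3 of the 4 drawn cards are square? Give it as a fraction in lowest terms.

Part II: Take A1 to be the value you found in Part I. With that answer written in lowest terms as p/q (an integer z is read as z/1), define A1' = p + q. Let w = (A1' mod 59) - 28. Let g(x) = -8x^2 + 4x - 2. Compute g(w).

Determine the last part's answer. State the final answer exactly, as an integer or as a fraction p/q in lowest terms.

Part I: total draws C(20,4) = 4845; favorable C(7,3)*C(13,1) = 455; P = 91/969; answer 91/969
Part II: A1 = 91/969; threaded value p + q = 1060; w = 29; -8*(29)^2 + 4*(29)^1 - 2 = (-6728) + (116) + (-2) = -6614; answer -6614

-6614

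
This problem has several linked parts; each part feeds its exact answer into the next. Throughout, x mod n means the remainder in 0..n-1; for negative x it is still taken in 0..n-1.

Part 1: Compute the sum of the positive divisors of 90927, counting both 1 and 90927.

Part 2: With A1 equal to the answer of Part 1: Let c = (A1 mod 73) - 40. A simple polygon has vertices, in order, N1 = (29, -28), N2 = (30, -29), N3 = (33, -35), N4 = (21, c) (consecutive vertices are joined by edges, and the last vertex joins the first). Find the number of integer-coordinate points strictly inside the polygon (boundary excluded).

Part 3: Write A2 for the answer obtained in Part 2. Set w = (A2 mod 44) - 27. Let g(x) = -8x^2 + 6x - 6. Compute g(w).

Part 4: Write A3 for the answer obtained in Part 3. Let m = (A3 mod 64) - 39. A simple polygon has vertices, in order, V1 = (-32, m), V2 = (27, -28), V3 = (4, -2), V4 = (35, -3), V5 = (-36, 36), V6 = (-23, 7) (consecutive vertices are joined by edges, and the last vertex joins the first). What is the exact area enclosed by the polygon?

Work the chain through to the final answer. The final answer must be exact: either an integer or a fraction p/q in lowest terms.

2057

Part 1: 90927 = 3^2 * 10103; sigma = (1 + 3 + 9) * (1 + 10103) = 13 * 10104 = 131352; answer 131352
Part 2: A1 = 131352; c = -15; cross terms: (29*-29 - 30*-28)=-1, (30*-35 - 33*-29)=-93, (33*-15 - 21*-35)=240, (21*-28 - 29*-15)=-153; twice the area = |-7| = 7; area = 7/2; boundary points = 1 + 3 + 4 + 1 = 9; strictly interior points = area - boundary/2 + 1 = 0; answer 0
Part 3: A2 = 0; w = -27; -8*(-27)^2 + 6*(-27)^1 - 6 = (-5832) + (-162) + (-6) = -6000; answer -6000
Part 4: A3 = -6000; m = -23; cross terms: (-32*-28 - 27*-23)=1517, (27*-2 - 4*-28)=58, (4*-3 - 35*-2)=58, (35*36 - -36*-3)=1152, (-36*7 - -23*36)=576, (-23*-23 - -32*7)=753; twice the area = |4114| = 4114; area = 2057; answer 2057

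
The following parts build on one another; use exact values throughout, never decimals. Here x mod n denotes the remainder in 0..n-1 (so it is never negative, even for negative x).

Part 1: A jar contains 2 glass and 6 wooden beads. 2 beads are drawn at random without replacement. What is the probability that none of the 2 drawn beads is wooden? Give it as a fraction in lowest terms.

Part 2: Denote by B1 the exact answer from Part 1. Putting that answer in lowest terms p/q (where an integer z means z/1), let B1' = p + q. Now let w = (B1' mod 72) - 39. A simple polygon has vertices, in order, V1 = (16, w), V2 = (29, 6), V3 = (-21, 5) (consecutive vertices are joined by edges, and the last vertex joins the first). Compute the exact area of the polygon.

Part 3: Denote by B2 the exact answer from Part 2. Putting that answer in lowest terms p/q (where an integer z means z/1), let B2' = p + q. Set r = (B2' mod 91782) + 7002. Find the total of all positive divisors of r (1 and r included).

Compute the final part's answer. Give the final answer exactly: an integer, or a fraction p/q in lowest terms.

Part 1: total draws C(8,2) = 28; favorable C(2,2) = 1; P = 1/28; answer 1/28
Part 2: B1 = 1/28; threaded value p + q = 29; w = -10; cross terms: (16*6 - 29*-10)=386, (29*5 - -21*6)=271, (-21*-10 - 16*5)=130; twice the area = |787| = 787; area = 787/2; answer 787/2
Part 3: B2 = 787/2; threaded value p + q = 789; r = 7791; 7791 = 3 * 7^2 * 53; sigma = (1 + 3) * (1 + 7 + 49) * (1 + 53) = 4 * 57 * 54 = 12312; answer 12312

12312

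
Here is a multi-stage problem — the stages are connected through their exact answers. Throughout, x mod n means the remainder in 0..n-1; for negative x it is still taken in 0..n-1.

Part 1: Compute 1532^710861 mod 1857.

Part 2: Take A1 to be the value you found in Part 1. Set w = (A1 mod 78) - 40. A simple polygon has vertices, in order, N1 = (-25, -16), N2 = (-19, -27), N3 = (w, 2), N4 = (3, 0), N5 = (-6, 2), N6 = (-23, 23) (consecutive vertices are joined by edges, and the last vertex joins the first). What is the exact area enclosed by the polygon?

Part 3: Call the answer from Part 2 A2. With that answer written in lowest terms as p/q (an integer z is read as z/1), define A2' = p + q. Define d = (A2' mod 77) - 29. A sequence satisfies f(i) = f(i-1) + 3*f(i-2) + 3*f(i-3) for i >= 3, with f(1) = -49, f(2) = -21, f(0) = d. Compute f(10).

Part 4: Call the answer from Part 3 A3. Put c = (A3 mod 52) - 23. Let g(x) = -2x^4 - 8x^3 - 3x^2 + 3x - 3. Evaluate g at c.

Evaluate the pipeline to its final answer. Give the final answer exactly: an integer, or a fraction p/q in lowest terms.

Part 1: squarings mod 1857: 1532^1=1532, 1532^2=1633, 1532^4=37, 1532^8=1369, 1532^16=448, 1532^32=148, 1532^64=1477, 1532^128=1411, 1532^256=217, 1532^512=664, 1532^1024=787, 1532^2048=988, 1532^4096=1219, 1532^8192=361, 1532^16384=331, 1532^32768=1855, 1532^65536=4, 1532^131072=16, 1532^262144=256, 1532^524288=541; 1532^710861 = 1532^1 * 1532^4 * 1532^8 * 1532^64 * 1532^128 * 1532^2048 * 1532^4096 * 1532^16384 * 1532^32768 * 1532^131072 * 1532^524288 = 536 (mod 1857); answer 536
Part 2: A1 = 536; w = 28; cross terms: (-25*-27 - -19*-16)=371, (-19*2 - 28*-27)=718, (28*0 - 3*2)=-6, (3*2 - -6*0)=6, (-6*23 - -23*2)=-92, (-23*-16 - -25*23)=943; twice the area = |1940| = 1940; area = 970; answer 970
Part 3: A2 = 970; threaded value p + q = 971; d = 18; f(3) = 1*(-21) + 3*(-49) + 3*(18) = -114; iterating: f(3)=-114, f(4)=-324, f(5)=-729, f(6)=-2043, f(7)=-5202, f(8)=-13518, f(9)=-35253, f(10)=-91413; answer -91413
Part 4: A3 = -91413; c = -20; -2*(-20)^4 - 8*(-20)^3 - 3*(-20)^2 + 3*(-20)^1 - 3 = (-320000) + (64000) + (-1200) + (-60) + (-3) = -257263; answer -257263

-257263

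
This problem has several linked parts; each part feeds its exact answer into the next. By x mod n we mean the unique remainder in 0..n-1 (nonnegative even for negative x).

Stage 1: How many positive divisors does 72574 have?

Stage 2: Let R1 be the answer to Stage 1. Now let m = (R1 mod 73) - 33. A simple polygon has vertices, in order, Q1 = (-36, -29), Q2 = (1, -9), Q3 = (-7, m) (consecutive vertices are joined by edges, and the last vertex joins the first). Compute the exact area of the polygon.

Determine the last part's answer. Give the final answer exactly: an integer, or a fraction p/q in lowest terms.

216

Stage 1: 72574 = 2 * 131 * 277; number of divisors = (1+1) * (1+1) * (1+1) = 8; answer 8
Stage 2: R1 = 8; m = -25; cross terms: (-36*-9 - 1*-29)=353, (1*-25 - -7*-9)=-88, (-7*-29 - -36*-25)=-697; twice the area = |-432| = 432; area = 216; answer 216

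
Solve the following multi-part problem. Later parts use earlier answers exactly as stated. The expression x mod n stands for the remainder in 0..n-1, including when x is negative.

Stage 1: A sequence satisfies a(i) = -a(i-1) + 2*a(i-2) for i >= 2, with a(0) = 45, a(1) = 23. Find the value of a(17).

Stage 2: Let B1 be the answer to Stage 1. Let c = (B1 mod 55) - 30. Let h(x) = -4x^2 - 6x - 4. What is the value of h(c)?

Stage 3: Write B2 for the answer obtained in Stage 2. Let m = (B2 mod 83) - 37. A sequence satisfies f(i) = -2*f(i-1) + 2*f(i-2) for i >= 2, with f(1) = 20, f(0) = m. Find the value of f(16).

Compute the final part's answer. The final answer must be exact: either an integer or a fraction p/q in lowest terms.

Stage 1: a(2) = -1*(23) + 2*(45) = 67; iterating: a(2)=67, a(3)=-21, a(4)=155, a(5)=-197, a(6)=507, a(7)=-901, a(8)=1915, a(9)=-3717, a(10)=7547, a(11)=-14981, a(12)=30075, a(13)=-60037, a(14)=120187, a(15)=-240261, a(16)=480635, a(17)=-961157; answer -961157
Stage 2: B1 = -961157; c = -7; -4*(-7)^2 - 6*(-7)^1 - 4 = (-196) + (42) + (-4) = -158; answer -158
Stage 3: B2 = -158; m = -29; f(2) = -2*(20) + 2*(-29) = -98; iterating: f(2)=-98, f(3)=236, f(4)=-668, f(5)=1808, f(6)=-4952, f(7)=13520, f(8)=-36944, f(9)=100928, f(10)=-275744, f(11)=753344, f(12)=-2058176, f(13)=5623040, f(14)=-15362432, f(15)=41970944, f(16)=-114666752; answer -114666752

-114666752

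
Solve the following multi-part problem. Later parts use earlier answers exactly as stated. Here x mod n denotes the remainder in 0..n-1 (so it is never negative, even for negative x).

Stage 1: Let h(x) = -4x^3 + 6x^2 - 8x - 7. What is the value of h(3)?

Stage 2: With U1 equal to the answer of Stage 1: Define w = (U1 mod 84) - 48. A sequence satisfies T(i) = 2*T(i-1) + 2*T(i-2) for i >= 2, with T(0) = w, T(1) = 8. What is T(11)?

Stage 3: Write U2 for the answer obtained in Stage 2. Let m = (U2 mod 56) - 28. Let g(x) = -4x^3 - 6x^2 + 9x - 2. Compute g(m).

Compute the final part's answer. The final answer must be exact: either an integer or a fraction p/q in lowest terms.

5938

Stage 1: -4*(3)^3 + 6*(3)^2 - 8*(3)^1 - 7 = (-108) + (54) + (-24) + (-7) = -85; answer -85
Stage 2: U1 = -85; w = 35; T(2) = 2*(8) + 2*(35) = 86; iterating: T(2)=86, T(3)=188, T(4)=548, T(5)=1472, T(6)=4040, T(7)=11024, T(8)=30128, T(9)=82304, T(10)=224864, T(11)=614336; answer 614336
Stage 3: U2 = 614336; m = -12; -4*(-12)^3 - 6*(-12)^2 + 9*(-12)^1 - 2 = (6912) + (-864) + (-108) + (-2) = 5938; answer 5938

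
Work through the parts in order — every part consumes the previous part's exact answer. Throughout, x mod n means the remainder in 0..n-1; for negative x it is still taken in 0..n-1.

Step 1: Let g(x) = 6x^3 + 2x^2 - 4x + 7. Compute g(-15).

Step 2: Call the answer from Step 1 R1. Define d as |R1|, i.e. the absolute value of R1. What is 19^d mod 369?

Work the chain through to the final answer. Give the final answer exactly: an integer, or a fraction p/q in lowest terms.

Step 1: 6*(-15)^3 + 2*(-15)^2 - 4*(-15)^1 + 7 = (-20250) + (450) + (60) + (7) = -19733; answer -19733
Step 2: R1 = -19733; d = 19733; squarings mod 369: 19^1=19, 19^2=361, 19^4=64, 19^8=37, 19^16=262, 19^32=10, 19^64=100, 19^128=37, 19^256=262, 19^512=10, 19^1024=100, 19^2048=37, 19^4096=262, 19^8192=10, 19^16384=100; 19^19733 = 19^1 * 19^4 * 19^16 * 19^256 * 19^1024 * 19^2048 * 19^16384 = 343 (mod 369); answer 343

343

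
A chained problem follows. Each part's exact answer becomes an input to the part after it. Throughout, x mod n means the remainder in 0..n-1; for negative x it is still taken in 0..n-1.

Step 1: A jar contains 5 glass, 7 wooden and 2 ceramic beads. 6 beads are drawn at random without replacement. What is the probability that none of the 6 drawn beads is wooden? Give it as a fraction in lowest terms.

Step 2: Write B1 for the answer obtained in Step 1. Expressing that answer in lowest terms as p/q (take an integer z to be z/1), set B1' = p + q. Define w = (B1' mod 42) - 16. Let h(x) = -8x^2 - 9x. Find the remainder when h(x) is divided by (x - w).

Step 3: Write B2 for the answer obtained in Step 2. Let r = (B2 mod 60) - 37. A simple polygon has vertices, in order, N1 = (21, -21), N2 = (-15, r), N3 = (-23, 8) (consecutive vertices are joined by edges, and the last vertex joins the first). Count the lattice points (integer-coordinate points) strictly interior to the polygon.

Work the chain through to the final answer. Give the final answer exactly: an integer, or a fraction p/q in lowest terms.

Step 1: total draws C(14,6) = 3003; favorable C(7,6) = 7; P = 1/429; answer 1/429
Step 2: B1 = 1/429; threaded value p + q = 430; w = -6; remainder = value at the root: -8*(-6)^2 - 9*(-6)^1 = (-288) + (54) = -234; answer -234
Step 3: B2 = -234; r = -31; cross terms: (21*-31 - -15*-21)=-966, (-15*8 - -23*-31)=-833, (-23*-21 - 21*8)=315; twice the area = |-1484| = 1484; area = 742; boundary points = 2 + 1 + 1 = 4; strictly interior points = area - boundary/2 + 1 = 741; answer 741

741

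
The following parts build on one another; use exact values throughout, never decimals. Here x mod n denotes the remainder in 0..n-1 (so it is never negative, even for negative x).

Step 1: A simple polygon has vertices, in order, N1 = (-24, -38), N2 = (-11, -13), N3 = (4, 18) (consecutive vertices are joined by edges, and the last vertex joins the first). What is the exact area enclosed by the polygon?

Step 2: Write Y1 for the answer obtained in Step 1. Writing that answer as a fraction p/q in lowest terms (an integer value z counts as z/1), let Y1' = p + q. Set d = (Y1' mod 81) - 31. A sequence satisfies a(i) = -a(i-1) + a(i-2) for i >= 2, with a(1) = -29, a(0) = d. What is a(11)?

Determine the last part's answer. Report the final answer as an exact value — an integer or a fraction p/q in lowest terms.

-1701

Step 1: cross terms: (-24*-13 - -11*-38)=-106, (-11*18 - 4*-13)=-146, (4*-38 - -24*18)=280; twice the area = |28| = 28; area = 14; answer 14
Step 2: Y1 = 14; threaded value p + q = 15; d = -16; a(2) = -1*(-29) + 1*(-16) = 13; iterating: a(2)=13, a(3)=-42, a(4)=55, a(5)=-97, a(6)=152, a(7)=-249, a(8)=401, a(9)=-650, a(10)=1051, a(11)=-1701; answer -1701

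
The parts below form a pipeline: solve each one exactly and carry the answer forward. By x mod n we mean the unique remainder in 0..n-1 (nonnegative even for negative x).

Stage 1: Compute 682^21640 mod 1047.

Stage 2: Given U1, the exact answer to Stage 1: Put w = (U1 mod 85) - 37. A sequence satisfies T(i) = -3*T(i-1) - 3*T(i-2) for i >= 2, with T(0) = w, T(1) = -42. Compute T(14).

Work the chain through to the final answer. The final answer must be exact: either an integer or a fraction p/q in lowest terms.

109350

Stage 1: squarings mod 1047: 682^1=682, 682^2=256, 682^4=622, 682^8=541, 682^16=568, 682^32=148, 682^64=964, 682^128=607, 682^256=952, 682^512=649, 682^1024=307, 682^2048=19, 682^4096=361, 682^8192=493, 682^16384=145; 682^21640 = 682^8 * 682^128 * 682^1024 * 682^4096 * 682^16384 = 964 (mod 1047); answer 964
Stage 2: U1 = 964; w = -8; T(2) = -3*(-42) - 3*(-8) = 150; iterating: T(2)=150, T(3)=-324, T(4)=522, T(5)=-594, T(6)=216, T(7)=1134, T(8)=-4050, T(9)=8748, T(10)=-14094, T(11)=16038, T(12)=-5832, T(13)=-30618, T(14)=109350; answer 109350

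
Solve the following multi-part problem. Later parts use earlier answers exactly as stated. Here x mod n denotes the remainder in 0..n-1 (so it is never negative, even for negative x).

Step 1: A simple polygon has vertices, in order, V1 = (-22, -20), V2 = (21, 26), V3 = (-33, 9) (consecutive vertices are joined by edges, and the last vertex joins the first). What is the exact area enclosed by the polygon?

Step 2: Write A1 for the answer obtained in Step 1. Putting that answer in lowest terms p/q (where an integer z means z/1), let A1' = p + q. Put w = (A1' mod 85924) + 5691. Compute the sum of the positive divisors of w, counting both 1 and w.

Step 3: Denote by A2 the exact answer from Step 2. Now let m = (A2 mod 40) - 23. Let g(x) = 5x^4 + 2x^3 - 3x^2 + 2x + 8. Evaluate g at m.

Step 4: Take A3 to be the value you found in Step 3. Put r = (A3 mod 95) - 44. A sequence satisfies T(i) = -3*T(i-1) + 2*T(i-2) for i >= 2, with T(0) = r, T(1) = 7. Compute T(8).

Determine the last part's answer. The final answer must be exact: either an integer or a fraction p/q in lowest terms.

-149733

Step 1: cross terms: (-22*26 - 21*-20)=-152, (21*9 - -33*26)=1047, (-33*-20 - -22*9)=858; twice the area = |1753| = 1753; area = 1753/2; answer 1753/2
Step 2: A1 = 1753/2; threaded value p + q = 1755; w = 7446; 7446 = 2 * 3 * 17 * 73; sigma = (1 + 2) * (1 + 3) * (1 + 17) * (1 + 73) = 3 * 4 * 18 * 74 = 15984; answer 15984
Step 3: A2 = 15984; m = 1; 5*(1)^4 + 2*(1)^3 - 3*(1)^2 + 2*(1)^1 + 8 = (5) + (2) + (-3) + (2) + (8) = 14; answer 14
Step 4: A3 = 14; r = -30; T(2) = -3*(7) + 2*(-30) = -81; iterating: T(2)=-81, T(3)=257, T(4)=-933, T(5)=3313, T(6)=-11805, T(7)=42041, T(8)=-149733; answer -149733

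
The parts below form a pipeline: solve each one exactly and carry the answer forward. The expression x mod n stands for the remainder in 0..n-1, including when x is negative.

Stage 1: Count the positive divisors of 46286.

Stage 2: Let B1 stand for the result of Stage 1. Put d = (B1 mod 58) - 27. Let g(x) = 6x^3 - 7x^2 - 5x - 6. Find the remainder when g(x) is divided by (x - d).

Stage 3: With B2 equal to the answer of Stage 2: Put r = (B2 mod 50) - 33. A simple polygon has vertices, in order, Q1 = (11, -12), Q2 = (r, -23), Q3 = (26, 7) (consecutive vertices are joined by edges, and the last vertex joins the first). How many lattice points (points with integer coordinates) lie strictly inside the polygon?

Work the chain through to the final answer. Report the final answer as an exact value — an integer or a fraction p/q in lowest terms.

Stage 1: 46286 = 2 * 23143; number of divisors = (1+1) * (1+1) = 4; answer 4
Stage 2: B1 = 4; d = -23; remainder = value at the root: 6*(-23)^3 - 7*(-23)^2 - 5*(-23)^1 - 6 = (-73002) + (-3703) + (115) + (-6) = -76596; answer -76596
Stage 3: B2 = -76596; r = -29; cross terms: (11*-23 - -29*-12)=-601, (-29*7 - 26*-23)=395, (26*-12 - 11*7)=-389; twice the area = |-595| = 595; area = 595/2; boundary points = 1 + 5 + 1 = 7; strictly interior points = area - boundary/2 + 1 = 295; answer 295

295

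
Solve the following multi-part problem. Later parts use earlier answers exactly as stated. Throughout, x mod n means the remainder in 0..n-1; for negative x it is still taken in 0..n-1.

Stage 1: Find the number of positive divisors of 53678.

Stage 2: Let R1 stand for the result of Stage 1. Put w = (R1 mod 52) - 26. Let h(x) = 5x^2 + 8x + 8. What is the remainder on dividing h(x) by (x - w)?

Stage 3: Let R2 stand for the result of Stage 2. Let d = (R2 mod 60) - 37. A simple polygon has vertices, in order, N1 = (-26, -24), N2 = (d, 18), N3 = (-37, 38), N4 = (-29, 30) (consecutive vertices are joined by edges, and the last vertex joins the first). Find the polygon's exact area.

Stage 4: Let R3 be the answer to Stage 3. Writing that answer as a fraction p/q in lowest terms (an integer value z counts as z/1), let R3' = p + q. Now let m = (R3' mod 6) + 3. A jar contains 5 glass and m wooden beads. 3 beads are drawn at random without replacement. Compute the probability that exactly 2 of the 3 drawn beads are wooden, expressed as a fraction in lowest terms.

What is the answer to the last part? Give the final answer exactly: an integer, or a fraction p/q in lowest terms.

Stage 1: 53678 = 2 * 26839; number of divisors = (1+1) * (1+1) = 4; answer 4
Stage 2: R1 = 4; w = -22; remainder = value at the root: 5*(-22)^2 + 8*(-22)^1 + 8 = (2420) + (-176) + (8) = 2252; answer 2252
Stage 3: R2 = 2252; d = -5; cross terms: (-26*18 - -5*-24)=-588, (-5*38 - -37*18)=476, (-37*30 - -29*38)=-8, (-29*-24 - -26*30)=1476; twice the area = |1356| = 1356; area = 678; answer 678
Stage 4: R3 = 678; threaded value p + q = 679; m = 4; total draws C(9,3) = 84; favorable C(4,2)*C(5,1) = 30; P = 5/14; answer 5/14

5/14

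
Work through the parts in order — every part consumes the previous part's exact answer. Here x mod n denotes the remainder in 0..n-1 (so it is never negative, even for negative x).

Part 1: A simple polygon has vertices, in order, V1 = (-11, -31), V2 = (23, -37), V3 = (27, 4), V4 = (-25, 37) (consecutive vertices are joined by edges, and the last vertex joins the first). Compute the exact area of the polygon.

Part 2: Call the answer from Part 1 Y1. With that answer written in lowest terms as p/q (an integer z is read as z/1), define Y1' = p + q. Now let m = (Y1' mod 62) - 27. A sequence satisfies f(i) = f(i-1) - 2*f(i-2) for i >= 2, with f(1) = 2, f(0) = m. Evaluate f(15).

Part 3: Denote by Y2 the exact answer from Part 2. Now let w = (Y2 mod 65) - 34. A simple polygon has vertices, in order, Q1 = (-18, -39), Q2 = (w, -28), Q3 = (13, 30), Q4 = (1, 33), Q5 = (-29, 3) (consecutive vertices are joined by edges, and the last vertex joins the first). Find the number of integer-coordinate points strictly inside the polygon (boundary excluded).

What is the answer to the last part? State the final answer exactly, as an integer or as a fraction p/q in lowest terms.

Part 1: cross terms: (-11*-37 - 23*-31)=1120, (23*4 - 27*-37)=1091, (27*37 - -25*4)=1099, (-25*-31 - -11*37)=1182; twice the area = |4492| = 4492; area = 2246; answer 2246
Part 2: Y1 = 2246; threaded value p + q = 2247; m = -12; f(2) = 1*(2) - 2*(-12) = 26; iterating: f(2)=26, f(3)=22, f(4)=-30, f(5)=-74, f(6)=-14, f(7)=134, f(8)=162, f(9)=-106, f(10)=-430, f(11)=-218, f(12)=642, f(13)=1078, f(14)=-206, f(15)=-2362; answer -2362
Part 3: Y2 = -2362; w = 9; cross terms: (-18*-28 - 9*-39)=855, (9*30 - 13*-28)=634, (13*33 - 1*30)=399, (1*3 - -29*33)=960, (-29*-39 - -18*3)=1185; twice the area = |4033| = 4033; area = 4033/2; boundary points = 1 + 2 + 3 + 30 + 1 = 37; strictly interior points = area - boundary/2 + 1 = 1999; answer 1999

1999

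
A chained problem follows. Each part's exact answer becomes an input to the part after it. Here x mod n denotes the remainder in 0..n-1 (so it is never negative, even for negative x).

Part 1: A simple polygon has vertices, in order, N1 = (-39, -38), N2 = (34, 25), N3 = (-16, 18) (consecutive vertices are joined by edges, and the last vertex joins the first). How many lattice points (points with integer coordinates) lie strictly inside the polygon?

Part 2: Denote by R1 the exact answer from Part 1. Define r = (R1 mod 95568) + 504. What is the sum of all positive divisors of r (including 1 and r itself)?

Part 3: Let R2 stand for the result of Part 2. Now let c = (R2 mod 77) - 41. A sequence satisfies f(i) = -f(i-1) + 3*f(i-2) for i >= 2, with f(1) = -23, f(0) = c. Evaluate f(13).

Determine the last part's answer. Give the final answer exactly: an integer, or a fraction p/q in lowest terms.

-548567

Part 1: cross terms: (-39*25 - 34*-38)=317, (34*18 - -16*25)=1012, (-16*-38 - -39*18)=1310; twice the area = |2639| = 2639; area = 2639/2; boundary points = 1 + 1 + 1 = 3; strictly interior points = area - boundary/2 + 1 = 1319; answer 1319
Part 2: R1 = 1319; r = 1823; 1823 is prime, so its only divisors are 1 and 1823; sigma = 1 + 1823 = 1824; answer 1824
Part 3: R2 = 1824; c = 12; f(2) = -1*(-23) + 3*(12) = 59; iterating: f(2)=59, f(3)=-128, f(4)=305, f(5)=-689, f(6)=1604, f(7)=-3671, f(8)=8483, f(9)=-19496, f(10)=44945, f(11)=-103433, f(12)=238268, f(13)=-548567; answer -548567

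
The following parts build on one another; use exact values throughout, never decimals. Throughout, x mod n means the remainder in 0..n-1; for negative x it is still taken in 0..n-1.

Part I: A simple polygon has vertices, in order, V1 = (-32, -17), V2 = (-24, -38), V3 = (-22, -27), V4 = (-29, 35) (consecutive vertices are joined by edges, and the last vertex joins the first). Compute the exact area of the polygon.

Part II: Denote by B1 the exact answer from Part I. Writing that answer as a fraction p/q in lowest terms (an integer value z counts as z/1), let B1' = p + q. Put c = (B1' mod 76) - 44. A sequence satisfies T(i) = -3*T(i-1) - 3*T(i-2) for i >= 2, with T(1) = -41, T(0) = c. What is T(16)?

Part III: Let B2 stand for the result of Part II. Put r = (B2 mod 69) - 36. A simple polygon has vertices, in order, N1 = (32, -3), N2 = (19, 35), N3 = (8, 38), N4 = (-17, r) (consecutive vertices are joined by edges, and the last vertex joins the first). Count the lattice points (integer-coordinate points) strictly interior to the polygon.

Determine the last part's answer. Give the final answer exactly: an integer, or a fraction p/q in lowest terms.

936

Part I: cross terms: (-32*-38 - -24*-17)=808, (-24*-27 - -22*-38)=-188, (-22*35 - -29*-27)=-1553, (-29*-17 - -32*35)=1613; twice the area = |680| = 680; area = 340; answer 340
Part II: B1 = 340; threaded value p + q = 341; c = -7; T(2) = -3*(-41) - 3*(-7) = 144; iterating: T(2)=144, T(3)=-309, T(4)=495, T(5)=-558, T(6)=189, T(7)=1107, T(8)=-3888, T(9)=8343, T(10)=-13365, T(11)=15066, T(12)=-5103, T(13)=-29889, T(14)=104976, T(15)=-225261, T(16)=360855; answer 360855
Part III: B2 = 360855; r = 18; cross terms: (32*35 - 19*-3)=1177, (19*38 - 8*35)=442, (8*18 - -17*38)=790, (-17*-3 - 32*18)=-525; twice the area = |1884| = 1884; area = 942; boundary points = 1 + 1 + 5 + 7 = 14; strictly interior points = area - boundary/2 + 1 = 936; answer 936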